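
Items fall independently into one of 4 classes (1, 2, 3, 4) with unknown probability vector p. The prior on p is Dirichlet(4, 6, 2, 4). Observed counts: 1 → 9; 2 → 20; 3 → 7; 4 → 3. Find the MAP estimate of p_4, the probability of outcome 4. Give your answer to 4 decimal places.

The posterior is Dirichlet(αᵢ + nᵢ) = Dirichlet(13, 26, 9, 7).
For a Dirichlet(a₁,…,a_K) with all aᵢ > 1, the mode has j-th component (aⱼ − 1)/(Σaᵢ − K).
Here Σaᵢ = 55 and K = 4, so p_4 = (7 − 1)/(55 − 4) = 6/51 ≈ 0.1176.

MAP estimate: 0.1176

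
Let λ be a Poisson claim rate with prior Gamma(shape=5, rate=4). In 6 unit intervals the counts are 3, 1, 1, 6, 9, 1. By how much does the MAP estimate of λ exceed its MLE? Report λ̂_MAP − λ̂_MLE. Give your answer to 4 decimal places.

Σxᵢ = 21. Posterior is Gamma(26, 10); MAP = (26−1)/10 = 25/10 ≈ 2.50000.
MLE = x̄ = 21/6 ≈ 3.50000.
Difference = 25/10 − 21/6 = -1 ≈ -1.0000.

MAP − MLE = -1.0000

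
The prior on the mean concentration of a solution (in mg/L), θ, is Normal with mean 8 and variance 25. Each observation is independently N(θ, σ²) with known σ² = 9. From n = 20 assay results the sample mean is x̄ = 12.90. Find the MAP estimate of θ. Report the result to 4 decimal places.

n = 20, x̄ = 12.90.
For a Normal prior and Normal likelihood with known variance, the posterior is Normal; its mode equals its mean, the precision-weighted average.
Prior precision 1/σ₀² = 1/25 = 0.04; data precision n/σ² = 20/9.
θ̂ = (0.04·8 + (20/9)·12.9) / (0.04 + 20/9) = (2174/75)/(509/225) = 6522/509 ≈ 12.8134.

θ̂_MAP = 12.8134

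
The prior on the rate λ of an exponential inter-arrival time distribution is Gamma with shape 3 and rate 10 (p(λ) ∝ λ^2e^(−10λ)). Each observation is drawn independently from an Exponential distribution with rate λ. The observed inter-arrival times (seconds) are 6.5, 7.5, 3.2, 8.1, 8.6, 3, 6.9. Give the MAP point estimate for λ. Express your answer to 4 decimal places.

The Exponential(rate=λ) likelihood is ∝ λ^n e^(−λΣtᵢ). Here n = 7 and Σtᵢ = 6.5 + 7.5 + 3.2 + 8.1 + 8.6 + 3 + 6.9 = 43.8.
Posterior ∝ λ^2e^(−10λ) · λ^7e^(−43.8λ) = λ^9e^(−53.8λ), i.e. Gamma(10, 53.8).
Mode = (a−1)/b = 9/53.8 ≈ 0.1673.

λ̂_MAP = 0.1673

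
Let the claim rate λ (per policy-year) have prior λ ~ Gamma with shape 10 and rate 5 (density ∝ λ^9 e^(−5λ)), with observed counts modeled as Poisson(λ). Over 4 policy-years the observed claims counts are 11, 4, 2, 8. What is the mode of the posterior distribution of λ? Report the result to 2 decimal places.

λ̂_MAP = 3.78

Σxᵢ = 11+4+2+8 = 25, with n = 4.
Posterior ∝ λ^9e^(−5λ) · λ^25e^(−4λ) = λ^34e^(−9λ), i.e. Gamma(shape=35, rate=9).
The mode of a Gamma(a, b) with a ≥ 1 (shape–rate) is (a−1)/b = 34/9 ≈ 3.78.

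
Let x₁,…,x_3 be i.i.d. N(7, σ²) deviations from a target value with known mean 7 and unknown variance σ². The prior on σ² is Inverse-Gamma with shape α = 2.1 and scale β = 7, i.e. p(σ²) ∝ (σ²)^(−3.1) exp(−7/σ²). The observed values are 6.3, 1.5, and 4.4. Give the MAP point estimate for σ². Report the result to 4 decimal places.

Sum of squared deviations about the known mean: SS = (6.3−7)² + (1.5−7)² + (4.4−7)² = 37.5.
The Normal likelihood contributes (σ²)^(−n/2) exp(−SS/(2σ²)), so the posterior is Inverse-Gamma(α + n/2, β + SS/2) = Inverse-Gamma(3.6, 25.75).
The mode of Inverse-Gamma(a, b) is b/(a+1) = 25.75/4.6 ≈ 5.5978.

σ̂²_MAP = 5.5978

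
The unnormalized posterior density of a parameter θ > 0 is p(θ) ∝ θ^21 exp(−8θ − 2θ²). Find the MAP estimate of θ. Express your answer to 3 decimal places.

ℓ'(θ) = 21/θ − 8 − 4θ. Setting this to zero and multiplying by θ: 4θ² + 8θ − 21 = 0.
θ = (−8 + √(8² + 4·4·21)) / (2·4) = (−8 + √400) / 8 = (−8 + 20)/8 = 3/2.
ℓ''(θ) = −21/θ² − 4 < 0, confirming a maximum.

θ̂_MAP = 1.500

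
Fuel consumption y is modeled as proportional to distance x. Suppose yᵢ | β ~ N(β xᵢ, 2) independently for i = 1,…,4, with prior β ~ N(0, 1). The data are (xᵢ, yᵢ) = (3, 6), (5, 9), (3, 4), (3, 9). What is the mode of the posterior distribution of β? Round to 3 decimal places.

log p(β | y) = −Σ(yᵢ − βxᵢ)²/(2·2) − β²/(2·1) + const.
Setting the derivative to zero: Σxᵢ(yᵢ − βxᵢ)/2 − β/1 = 0, so β = Σxᵢyᵢ / (Σxᵢ² + σ²/τ²).
Σxᵢyᵢ = 3·6 + 5·9 + 3·4 + 3·9 = 102; Σxᵢ² = 52; σ²/τ² = 2.
β̂_MAP = 102 / (52 + 2) = 102/54 ≈ 1.889.

β̂_MAP = 1.889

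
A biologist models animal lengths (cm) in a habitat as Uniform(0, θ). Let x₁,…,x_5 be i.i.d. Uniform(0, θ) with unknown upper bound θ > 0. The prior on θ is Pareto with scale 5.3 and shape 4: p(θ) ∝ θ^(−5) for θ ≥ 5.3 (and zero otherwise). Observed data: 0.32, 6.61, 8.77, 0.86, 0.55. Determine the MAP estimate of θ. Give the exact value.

θ̂_MAP = 8.77

The Uniform(0, θ) likelihood is θ^(−n) for θ ≥ max(xᵢ), zero otherwise. Here max(xᵢ) = 8.77.
Posterior ∝ θ^(−5) · θ^(−5) = θ^(−10) on θ ≥ max(5.3, 8.77) = 8.77.
This density is strictly decreasing in θ, so the posterior mode lies at the lower boundary of the support.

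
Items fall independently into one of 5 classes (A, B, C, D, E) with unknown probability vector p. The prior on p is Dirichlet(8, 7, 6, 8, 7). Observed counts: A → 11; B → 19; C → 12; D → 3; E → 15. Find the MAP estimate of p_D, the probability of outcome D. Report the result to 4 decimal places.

MAP estimate of p_D = 0.1099

The posterior is Dirichlet(αᵢ + nᵢ) = Dirichlet(19, 26, 18, 11, 22).
For a Dirichlet(a₁,…,a_K) with all aᵢ > 1, the mode has j-th component (aⱼ − 1)/(Σaᵢ − K).
Here Σaᵢ = 96 and K = 5, so p_D = (11 − 1)/(96 − 5) = 10/91 ≈ 0.1099.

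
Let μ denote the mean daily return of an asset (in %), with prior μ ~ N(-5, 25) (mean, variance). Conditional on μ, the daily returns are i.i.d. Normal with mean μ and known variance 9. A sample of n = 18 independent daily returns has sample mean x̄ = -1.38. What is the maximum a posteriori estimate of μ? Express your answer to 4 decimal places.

n = 18, x̄ = -1.38.
For a Normal prior and Normal likelihood with known variance, the posterior is Normal; its mode equals its mean, the precision-weighted average.
Prior precision 1/σ₀² = 1/25 = 0.04; data precision n/σ² = 18/9 = 2.
μ̂ = (0.04·(-5) + 2·(-1.38)) / (0.04 + 2) = (-2.96)/2.04 = -74/51 ≈ -1.4510.

μ̂_MAP = -1.4510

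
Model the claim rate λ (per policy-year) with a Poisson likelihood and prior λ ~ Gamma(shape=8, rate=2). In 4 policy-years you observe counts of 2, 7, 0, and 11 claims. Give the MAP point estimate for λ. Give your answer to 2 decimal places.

Σxᵢ = 2+7+0+11 = 20, with n = 4.
Posterior ∝ λ^7e^(−2λ) · λ^20e^(−4λ) = λ^27e^(−6λ), i.e. Gamma(shape=28, rate=6).
The mode of a Gamma(a, b) with a ≥ 1 (shape–rate) is (a−1)/b = 27/6 ≈ 4.50.

λ̂_MAP = 4.50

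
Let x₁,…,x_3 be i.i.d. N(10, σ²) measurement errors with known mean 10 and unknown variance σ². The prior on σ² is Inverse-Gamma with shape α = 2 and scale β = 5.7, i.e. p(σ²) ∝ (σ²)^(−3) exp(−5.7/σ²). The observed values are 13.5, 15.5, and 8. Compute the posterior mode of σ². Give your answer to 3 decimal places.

σ̂²_MAP = 6.433

Sum of squared deviations about the known mean: SS = (13.5−10)² + (15.5−10)² + (8−10)² = 46.5.
The Normal likelihood contributes (σ²)^(−n/2) exp(−SS/(2σ²)), so the posterior is Inverse-Gamma(α + n/2, β + SS/2) = Inverse-Gamma(3.5, 28.95).
The mode of Inverse-Gamma(a, b) is b/(a+1) = 28.95/4.5 ≈ 6.433.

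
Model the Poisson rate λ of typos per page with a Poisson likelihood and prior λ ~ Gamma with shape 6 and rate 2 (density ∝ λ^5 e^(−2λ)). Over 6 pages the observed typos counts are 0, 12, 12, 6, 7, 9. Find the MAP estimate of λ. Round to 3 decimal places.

λ̂_MAP = 6.375

Σxᵢ = 0+12+12+6+7+9 = 46, with n = 6.
Posterior ∝ λ^5e^(−2λ) · λ^46e^(−6λ) = λ^51e^(−8λ), i.e. Gamma(shape=52, rate=8).
The mode of a Gamma(a, b) with a ≥ 1 (shape–rate) is (a−1)/b = 51/8 ≈ 6.375.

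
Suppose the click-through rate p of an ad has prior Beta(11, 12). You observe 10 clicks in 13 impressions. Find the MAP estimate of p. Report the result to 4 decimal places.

p̂_MAP = 0.5882

Prior: Beta(11, 12).
Data: 10 successes in 13 trials. The binomial likelihood contributes p^10(1−p)^3, so the posterior is Beta(11+10, 12+3) = Beta(21, 15).
For Beta(a, b) with a, b > 1 the mode is (a−1)/(a+b−2) = 20/34 ≈ 0.5882.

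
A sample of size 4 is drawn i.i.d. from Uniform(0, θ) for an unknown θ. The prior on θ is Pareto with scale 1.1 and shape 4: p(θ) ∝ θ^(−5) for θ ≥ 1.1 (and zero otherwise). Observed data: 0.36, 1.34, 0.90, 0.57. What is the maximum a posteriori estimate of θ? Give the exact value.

The Uniform(0, θ) likelihood is θ^(−n) for θ ≥ max(xᵢ), zero otherwise. Here max(xᵢ) = 1.34.
Posterior ∝ θ^(−5) · θ^(−4) = θ^(−9) on θ ≥ max(1.1, 1.34) = 1.34.
This density is strictly decreasing in θ, so the posterior mode lies at the lower boundary of the support.

θ̂_MAP = 1.34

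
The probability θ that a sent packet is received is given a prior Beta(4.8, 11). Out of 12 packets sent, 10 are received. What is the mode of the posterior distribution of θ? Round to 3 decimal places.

Prior: Beta(4.8, 11).
Data: 10 successes in 12 trials. The binomial likelihood contributes θ^10(1−θ)^2, so the posterior is Beta(4.8+10, 11+2) = Beta(14.8, 13).
For Beta(a, b) with a, b > 1 the mode is (a−1)/(a+b−2) = 13.8/25.8 ≈ 0.535.

θ̂_MAP = 0.535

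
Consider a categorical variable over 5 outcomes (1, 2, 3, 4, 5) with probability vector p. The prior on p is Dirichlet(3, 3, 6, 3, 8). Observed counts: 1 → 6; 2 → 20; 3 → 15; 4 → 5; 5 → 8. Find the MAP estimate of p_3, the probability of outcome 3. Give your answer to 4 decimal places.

The posterior is Dirichlet(αᵢ + nᵢ) = Dirichlet(9, 23, 21, 8, 16).
For a Dirichlet(a₁,…,a_K) with all aᵢ > 1, the mode has j-th component (aⱼ − 1)/(Σaᵢ − K).
Here Σaᵢ = 77 and K = 5, so p_3 = (21 − 1)/(77 − 5) = 20/72 ≈ 0.2778.

MAP estimate: 0.2778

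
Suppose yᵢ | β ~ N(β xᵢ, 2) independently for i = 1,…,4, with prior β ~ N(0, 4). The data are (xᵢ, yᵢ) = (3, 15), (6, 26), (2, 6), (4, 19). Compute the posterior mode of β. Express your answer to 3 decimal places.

log p(β | y) = −Σ(yᵢ − βxᵢ)²/(2·2) − β²/(2·4) + const.
Setting the derivative to zero: Σxᵢ(yᵢ − βxᵢ)/2 − β/4 = 0, so β = Σxᵢyᵢ / (Σxᵢ² + σ²/τ²).
Σxᵢyᵢ = 3·15 + 6·26 + 2·6 + 4·19 = 289; Σxᵢ² = 65; σ²/τ² = 0.5.
β̂_MAP = 289 / (65 + 0.5) = 289/65.5 ≈ 4.412.

β̂_MAP = 4.412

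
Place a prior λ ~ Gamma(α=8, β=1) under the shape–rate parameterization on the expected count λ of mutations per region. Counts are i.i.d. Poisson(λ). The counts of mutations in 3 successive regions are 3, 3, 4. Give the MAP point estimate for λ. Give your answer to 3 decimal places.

Σxᵢ = 3+3+4 = 10, with n = 3.
Posterior ∝ λ^7e^(−1λ) · λ^10e^(−3λ) = λ^17e^(−4λ), i.e. Gamma(shape=18, rate=4).
The mode of a Gamma(a, b) with a ≥ 1 (shape–rate) is (a−1)/b = 17/4 ≈ 4.250.

λ̂_MAP = 4.250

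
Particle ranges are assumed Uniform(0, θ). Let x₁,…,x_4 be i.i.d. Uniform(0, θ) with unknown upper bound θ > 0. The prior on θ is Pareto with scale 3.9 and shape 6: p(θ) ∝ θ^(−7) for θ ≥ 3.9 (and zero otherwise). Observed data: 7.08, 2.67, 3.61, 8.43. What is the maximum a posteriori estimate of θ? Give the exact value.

The Uniform(0, θ) likelihood is θ^(−n) for θ ≥ max(xᵢ), zero otherwise. Here max(xᵢ) = 8.43.
Posterior ∝ θ^(−7) · θ^(−4) = θ^(−11) on θ ≥ max(3.9, 8.43) = 8.43.
This density is strictly decreasing in θ, so the posterior mode lies at the lower boundary of the support.

θ̂_MAP = 8.43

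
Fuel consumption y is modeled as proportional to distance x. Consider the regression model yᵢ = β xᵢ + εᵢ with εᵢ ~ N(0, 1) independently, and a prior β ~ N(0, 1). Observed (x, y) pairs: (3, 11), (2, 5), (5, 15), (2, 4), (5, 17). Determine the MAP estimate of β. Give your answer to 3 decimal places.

log p(β | y) = −Σ(yᵢ − βxᵢ)²/(2·1) − β²/(2·1) + const.
Setting the derivative to zero: Σxᵢ(yᵢ − βxᵢ)/1 − β/1 = 0, so β = Σxᵢyᵢ / (Σxᵢ² + σ²/τ²).
Σxᵢyᵢ = 3·11 + 2·5 + 5·15 + 2·4 + 5·17 = 211; Σxᵢ² = 67; σ²/τ² = 1.
β̂_MAP = 211 / (67 + 1) = 211/68 ≈ 3.103.

β̂_MAP = 3.103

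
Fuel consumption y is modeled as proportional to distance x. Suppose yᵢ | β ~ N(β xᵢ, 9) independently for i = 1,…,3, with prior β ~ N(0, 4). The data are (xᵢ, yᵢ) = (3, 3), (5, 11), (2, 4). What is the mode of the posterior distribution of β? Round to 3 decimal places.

log p(β | y) = −Σ(yᵢ − βxᵢ)²/(2·9) − β²/(2·4) + const.
Setting the derivative to zero: Σxᵢ(yᵢ − βxᵢ)/9 − β/4 = 0, so β = Σxᵢyᵢ / (Σxᵢ² + σ²/τ²).
Σxᵢyᵢ = 3·3 + 5·11 + 2·4 = 72; Σxᵢ² = 38; σ²/τ² = 2.25.
β̂_MAP = 72 / (38 + 2.25) = 72/40.25 ≈ 1.789.

β̂_MAP = 1.789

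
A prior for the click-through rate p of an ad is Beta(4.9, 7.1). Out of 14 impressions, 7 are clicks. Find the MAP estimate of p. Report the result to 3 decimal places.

Prior: Beta(4.9, 7.1).
Data: 7 successes in 14 trials. The binomial likelihood contributes p^7(1−p)^7, so the posterior is Beta(4.9+7, 7.1+7) = Beta(11.9, 14.1).
For Beta(a, b) with a, b > 1 the mode is (a−1)/(a+b−2) = 10.9/24 ≈ 0.454.

p̂_MAP = 0.454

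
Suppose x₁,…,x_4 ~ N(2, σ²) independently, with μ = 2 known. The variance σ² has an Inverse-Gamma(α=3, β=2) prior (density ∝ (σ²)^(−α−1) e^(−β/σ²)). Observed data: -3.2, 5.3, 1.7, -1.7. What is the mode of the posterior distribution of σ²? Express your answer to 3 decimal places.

σ̂²_MAP = 4.643

Sum of squared deviations about the known mean: SS = (-3.2−2)² + (5.3−2)² + (1.7−2)² + (-1.7−2)² = 51.71.
The Normal likelihood contributes (σ²)^(−n/2) exp(−SS/(2σ²)), so the posterior is Inverse-Gamma(α + n/2, β + SS/2) = Inverse-Gamma(5, 27.855).
The mode of Inverse-Gamma(a, b) is b/(a+1) = 27.855/6 ≈ 4.643.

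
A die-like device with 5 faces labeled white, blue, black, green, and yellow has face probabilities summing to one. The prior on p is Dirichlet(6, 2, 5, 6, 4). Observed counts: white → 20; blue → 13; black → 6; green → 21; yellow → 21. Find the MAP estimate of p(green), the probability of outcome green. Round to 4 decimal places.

MAP estimate of p(green) = 0.2626

The posterior is Dirichlet(αᵢ + nᵢ) = Dirichlet(26, 15, 11, 27, 25).
For a Dirichlet(a₁,…,a_K) with all aᵢ > 1, the mode has j-th component (aⱼ − 1)/(Σaᵢ − K).
Here Σaᵢ = 104 and K = 5, so p(green) = (27 − 1)/(104 − 5) = 26/99 ≈ 0.2626.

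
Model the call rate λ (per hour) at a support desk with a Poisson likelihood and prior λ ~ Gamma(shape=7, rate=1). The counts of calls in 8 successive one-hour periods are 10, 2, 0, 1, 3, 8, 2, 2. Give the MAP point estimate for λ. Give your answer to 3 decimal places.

Σxᵢ = 10+2+0+1+3+8+2+2 = 28, with n = 8.
Posterior ∝ λ^6e^(−1λ) · λ^28e^(−8λ) = λ^34e^(−9λ), i.e. Gamma(shape=35, rate=9).
The mode of a Gamma(a, b) with a ≥ 1 (shape–rate) is (a−1)/b = 34/9 ≈ 3.778.

λ̂_MAP = 3.778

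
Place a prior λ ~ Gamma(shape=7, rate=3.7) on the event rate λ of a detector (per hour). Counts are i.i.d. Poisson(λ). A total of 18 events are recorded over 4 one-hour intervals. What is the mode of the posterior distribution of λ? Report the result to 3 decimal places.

Σxᵢ = 18, n = 4.
Posterior ∝ λ^6e^(−3.7λ) · λ^18e^(−4λ) = λ^24e^(−7.7λ), i.e. Gamma(shape=25, rate=7.7).
The mode of a Gamma(a, b) with a ≥ 1 (shape–rate) is (a−1)/b = 24/7.7 ≈ 3.117.

λ̂_MAP = 3.117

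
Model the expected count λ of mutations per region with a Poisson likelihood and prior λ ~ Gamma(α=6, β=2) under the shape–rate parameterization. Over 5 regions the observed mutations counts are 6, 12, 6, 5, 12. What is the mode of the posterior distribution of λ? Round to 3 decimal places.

Σxᵢ = 6+12+6+5+12 = 41, with n = 5.
Posterior ∝ λ^5e^(−2λ) · λ^41e^(−5λ) = λ^46e^(−7λ), i.e. Gamma(shape=47, rate=7).
The mode of a Gamma(a, b) with a ≥ 1 (shape–rate) is (a−1)/b = 46/7 ≈ 6.571.

λ̂_MAP = 6.571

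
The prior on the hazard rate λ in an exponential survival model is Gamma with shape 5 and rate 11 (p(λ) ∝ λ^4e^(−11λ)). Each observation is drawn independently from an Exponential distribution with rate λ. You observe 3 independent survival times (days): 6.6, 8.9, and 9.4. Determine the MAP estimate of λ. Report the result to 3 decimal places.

The Exponential(rate=λ) likelihood is ∝ λ^n e^(−λΣtᵢ). Here n = 3 and Σtᵢ = 6.6 + 8.9 + 9.4 = 24.9.
Posterior ∝ λ^4e^(−11λ) · λ^3e^(−24.9λ) = λ^7e^(−35.9λ), i.e. Gamma(8, 35.9).
Mode = (a−1)/b = 7/35.9 ≈ 0.195.

λ̂_MAP = 0.195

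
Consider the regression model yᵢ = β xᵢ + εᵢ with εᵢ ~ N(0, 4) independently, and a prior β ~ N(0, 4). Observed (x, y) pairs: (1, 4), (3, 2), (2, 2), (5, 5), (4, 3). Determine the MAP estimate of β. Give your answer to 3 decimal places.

log p(β | y) = −Σ(yᵢ − βxᵢ)²/(2·4) − β²/(2·4) + const.
Setting the derivative to zero: Σxᵢ(yᵢ − βxᵢ)/4 − β/4 = 0, so β = Σxᵢyᵢ / (Σxᵢ² + σ²/τ²).
Σxᵢyᵢ = 1·4 + 3·2 + 2·2 + 5·5 + 4·3 = 51; Σxᵢ² = 55; σ²/τ² = 1.
β̂_MAP = 51 / (55 + 1) = 51/56 ≈ 0.911.

β̂_MAP = 0.911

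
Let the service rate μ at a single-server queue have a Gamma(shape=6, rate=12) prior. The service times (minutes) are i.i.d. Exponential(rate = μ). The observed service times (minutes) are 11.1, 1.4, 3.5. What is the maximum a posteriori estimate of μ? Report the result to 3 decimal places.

μ̂_MAP = 0.286

The Exponential(rate=μ) likelihood is ∝ μ^n e^(−μΣtᵢ). Here n = 3 and Σtᵢ = 11.1 + 1.4 + 3.5 = 16.
Posterior ∝ μ^5e^(−12μ) · μ^3e^(−16μ) = μ^8e^(−28μ), i.e. Gamma(9, 28).
Mode = (a−1)/b = 8/28 ≈ 0.286.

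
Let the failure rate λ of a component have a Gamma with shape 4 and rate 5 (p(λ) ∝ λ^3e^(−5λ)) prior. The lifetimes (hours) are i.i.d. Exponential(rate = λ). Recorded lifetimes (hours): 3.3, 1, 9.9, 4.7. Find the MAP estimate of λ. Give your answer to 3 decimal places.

The Exponential(rate=λ) likelihood is ∝ λ^n e^(−λΣtᵢ). Here n = 4 and Σtᵢ = 3.3 + 1 + 9.9 + 4.7 = 18.9.
Posterior ∝ λ^3e^(−5λ) · λ^4e^(−18.9λ) = λ^7e^(−23.9λ), i.e. Gamma(8, 23.9).
Mode = (a−1)/b = 7/23.9 ≈ 0.293.

λ̂_MAP = 0.293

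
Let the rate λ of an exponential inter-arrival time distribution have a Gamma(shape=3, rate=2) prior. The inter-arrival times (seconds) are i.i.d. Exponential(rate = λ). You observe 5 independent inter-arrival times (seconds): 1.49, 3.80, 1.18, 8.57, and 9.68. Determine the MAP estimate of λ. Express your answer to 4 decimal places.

λ̂_MAP = 0.2620

The Exponential(rate=λ) likelihood is ∝ λ^n e^(−λΣtᵢ). Here n = 5 and Σtᵢ = 1.49 + 3.80 + 1.18 + 8.57 + 9.68 = 24.72.
Posterior ∝ λ^2e^(−2λ) · λ^5e^(−24.72λ) = λ^7e^(−26.72λ), i.e. Gamma(8, 26.72).
Mode = (a−1)/b = 7/26.72 ≈ 0.2620.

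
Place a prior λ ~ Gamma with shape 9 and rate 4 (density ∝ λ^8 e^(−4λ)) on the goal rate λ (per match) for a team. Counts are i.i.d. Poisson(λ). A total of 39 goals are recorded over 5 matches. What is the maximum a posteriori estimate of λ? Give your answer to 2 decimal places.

λ̂_MAP = 5.22

Σxᵢ = 39, n = 5.
Posterior ∝ λ^8e^(−4λ) · λ^39e^(−5λ) = λ^47e^(−9λ), i.e. Gamma(shape=48, rate=9).
The mode of a Gamma(a, b) with a ≥ 1 (shape–rate) is (a−1)/b = 47/9 ≈ 5.22.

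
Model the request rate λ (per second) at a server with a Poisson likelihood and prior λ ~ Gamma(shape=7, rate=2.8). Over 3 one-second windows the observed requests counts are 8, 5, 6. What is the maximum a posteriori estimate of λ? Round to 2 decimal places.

Σxᵢ = 8+5+6 = 19, with n = 3.
Posterior ∝ λ^6e^(−2.8λ) · λ^19e^(−3λ) = λ^25e^(−5.8λ), i.e. Gamma(shape=26, rate=5.8).
The mode of a Gamma(a, b) with a ≥ 1 (shape–rate) is (a−1)/b = 25/5.8 ≈ 4.31.

λ̂_MAP = 4.31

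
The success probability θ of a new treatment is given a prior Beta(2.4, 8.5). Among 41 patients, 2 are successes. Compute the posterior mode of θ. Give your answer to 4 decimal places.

Prior: Beta(2.4, 8.5).
Data: 2 successes in 41 trials. The binomial likelihood contributes θ^2(1−θ)^39, so the posterior is Beta(2.4+2, 8.5+39) = Beta(4.4, 47.5).
For Beta(a, b) with a, b > 1 the mode is (a−1)/(a+b−2) = 3.4/49.9 ≈ 0.0681.

θ̂_MAP = 0.0681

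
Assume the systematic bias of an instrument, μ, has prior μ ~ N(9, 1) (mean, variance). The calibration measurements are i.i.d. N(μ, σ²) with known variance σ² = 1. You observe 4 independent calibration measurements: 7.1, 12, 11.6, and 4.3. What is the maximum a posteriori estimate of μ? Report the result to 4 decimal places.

n = 4; x̄ = (7.1 + 12 + 11.6 + 4.3)/4 = 35/4 = 8.75.
For a Normal prior and Normal likelihood with known variance, the posterior is Normal; its mode equals its mean, the precision-weighted average.
Prior precision 1/σ₀² = 1/1 = 1; data precision n/σ² = 4/1 = 4.
μ̂ = (1·9 + 4·8.75) / (1 + 4) = 44/5 = 8.8000.

μ̂_MAP = 8.8000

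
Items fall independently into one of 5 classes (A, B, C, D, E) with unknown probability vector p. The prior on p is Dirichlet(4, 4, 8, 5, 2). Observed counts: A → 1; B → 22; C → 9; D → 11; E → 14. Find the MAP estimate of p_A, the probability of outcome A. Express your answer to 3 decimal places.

MAP estimate of p_A = 0.053

The posterior is Dirichlet(αᵢ + nᵢ) = Dirichlet(5, 26, 17, 16, 16).
For a Dirichlet(a₁,…,a_K) with all aᵢ > 1, the mode has j-th component (aⱼ − 1)/(Σaᵢ − K).
Here Σaᵢ = 80 and K = 5, so p_A = (5 − 1)/(80 − 5) = 4/75 ≈ 0.053.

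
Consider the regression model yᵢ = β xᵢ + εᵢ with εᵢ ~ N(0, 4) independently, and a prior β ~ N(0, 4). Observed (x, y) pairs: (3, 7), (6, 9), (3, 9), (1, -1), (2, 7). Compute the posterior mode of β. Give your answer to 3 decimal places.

log p(β | y) = −Σ(yᵢ − βxᵢ)²/(2·4) − β²/(2·4) + const.
Setting the derivative to zero: Σxᵢ(yᵢ − βxᵢ)/4 − β/4 = 0, so β = Σxᵢyᵢ / (Σxᵢ² + σ²/τ²).
Σxᵢyᵢ = 3·7 + 6·9 + 3·9 + 1·(-1) + 2·7 = 115; Σxᵢ² = 59; σ²/τ² = 1.
β̂_MAP = 115 / (59 + 1) = 115/60 ≈ 1.917.

β̂_MAP = 1.917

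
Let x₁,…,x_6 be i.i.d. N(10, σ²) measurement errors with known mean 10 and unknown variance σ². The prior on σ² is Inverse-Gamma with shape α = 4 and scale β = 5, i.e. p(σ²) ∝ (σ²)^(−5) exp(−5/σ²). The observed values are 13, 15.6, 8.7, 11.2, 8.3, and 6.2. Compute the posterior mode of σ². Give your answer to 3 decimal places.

Sum of squared deviations about the known mean: SS = (13−10)² + (15.6−10)² + (8.7−10)² + (11.2−10)² + (8.3−10)² + (6.2−10)² = 60.82.
The Normal likelihood contributes (σ²)^(−n/2) exp(−SS/(2σ²)), so the posterior is Inverse-Gamma(α + n/2, β + SS/2) = Inverse-Gamma(7, 35.41).
The mode of Inverse-Gamma(a, b) is b/(a+1) = 35.41/8 ≈ 4.426.

σ̂²_MAP = 4.426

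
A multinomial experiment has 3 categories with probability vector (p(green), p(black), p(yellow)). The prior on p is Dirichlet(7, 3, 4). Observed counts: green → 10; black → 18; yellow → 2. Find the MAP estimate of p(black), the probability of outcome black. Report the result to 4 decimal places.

The posterior is Dirichlet(αᵢ + nᵢ) = Dirichlet(17, 21, 6).
For a Dirichlet(a₁,…,a_K) with all aᵢ > 1, the mode has j-th component (aⱼ − 1)/(Σaᵢ − K).
Here Σaᵢ = 44 and K = 3, so p(black) = (21 − 1)/(44 − 3) = 20/41 ≈ 0.4878.

MAP estimate of p(black) = 0.4878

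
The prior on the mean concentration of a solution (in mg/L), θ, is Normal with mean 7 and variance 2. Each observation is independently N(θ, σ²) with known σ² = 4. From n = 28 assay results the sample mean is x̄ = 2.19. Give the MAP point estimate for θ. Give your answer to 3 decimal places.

n = 28, x̄ = 2.19.
For a Normal prior and Normal likelihood with known variance, the posterior is Normal; its mode equals its mean, the precision-weighted average.
Prior precision 1/σ₀² = 1/2 = 0.5; data precision n/σ² = 28/4 = 7.
θ̂ = (0.5·7 + 7·2.19) / (0.5 + 7) = 18.83/7.5 = 1883/750 ≈ 2.511.

θ̂_MAP = 2.511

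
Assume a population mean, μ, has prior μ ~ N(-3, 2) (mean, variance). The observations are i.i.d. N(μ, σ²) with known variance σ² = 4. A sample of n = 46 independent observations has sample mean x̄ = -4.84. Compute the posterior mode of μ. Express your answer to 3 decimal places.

n = 46, x̄ = -4.84.
For a Normal prior and Normal likelihood with known variance, the posterior is Normal; its mode equals its mean, the precision-weighted average.
Prior precision 1/σ₀² = 1/2 = 0.5; data precision n/σ² = 46/4 = 11.5.
μ̂ = (0.5·(-3) + 11.5·(-4.84)) / (0.5 + 11.5) = (-57.16)/12 = -1429/300 ≈ -4.763.

μ̂_MAP = -4.763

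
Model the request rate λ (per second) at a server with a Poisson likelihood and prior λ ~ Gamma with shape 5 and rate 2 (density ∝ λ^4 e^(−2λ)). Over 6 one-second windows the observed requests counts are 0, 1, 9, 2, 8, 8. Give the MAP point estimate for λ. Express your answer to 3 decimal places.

λ̂_MAP = 4.000

Σxᵢ = 0+1+9+2+8+8 = 28, with n = 6.
Posterior ∝ λ^4e^(−2λ) · λ^28e^(−6λ) = λ^32e^(−8λ), i.e. Gamma(shape=33, rate=8).
The mode of a Gamma(a, b) with a ≥ 1 (shape–rate) is (a−1)/b = 32/8 ≈ 4.000.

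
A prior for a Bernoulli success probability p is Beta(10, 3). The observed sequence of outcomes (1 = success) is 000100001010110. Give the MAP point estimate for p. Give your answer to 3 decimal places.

Prior: Beta(10, 3).
Data: 5 successes in 15 trials (from the sequence). The binomial likelihood contributes p^5(1−p)^10, so the posterior is Beta(10+5, 3+10) = Beta(15, 13).
For Beta(a, b) with a, b > 1 the mode is (a−1)/(a+b−2) = 14/26 ≈ 0.538.

p̂_MAP = 0.538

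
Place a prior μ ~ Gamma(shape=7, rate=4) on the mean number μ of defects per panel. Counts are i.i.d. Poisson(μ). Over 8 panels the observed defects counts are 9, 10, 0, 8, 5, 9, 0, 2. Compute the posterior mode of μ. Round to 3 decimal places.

μ̂_MAP = 4.083

Σxᵢ = 9+10+0+8+5+9+0+2 = 43, with n = 8.
Posterior ∝ μ^6e^(−4μ) · μ^43e^(−8μ) = μ^49e^(−12μ), i.e. Gamma(shape=50, rate=12).
The mode of a Gamma(a, b) with a ≥ 1 (shape–rate) is (a−1)/b = 49/12 ≈ 4.083.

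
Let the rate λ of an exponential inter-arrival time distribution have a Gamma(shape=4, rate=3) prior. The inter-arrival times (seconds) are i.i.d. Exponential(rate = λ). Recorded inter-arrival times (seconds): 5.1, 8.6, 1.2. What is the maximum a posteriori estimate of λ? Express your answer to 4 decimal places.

The Exponential(rate=λ) likelihood is ∝ λ^n e^(−λΣtᵢ). Here n = 3 and Σtᵢ = 5.1 + 8.6 + 1.2 = 14.9.
Posterior ∝ λ^3e^(−3λ) · λ^3e^(−14.9λ) = λ^6e^(−17.9λ), i.e. Gamma(7, 17.9).
Mode = (a−1)/b = 6/17.9 ≈ 0.3352.

λ̂_MAP = 0.3352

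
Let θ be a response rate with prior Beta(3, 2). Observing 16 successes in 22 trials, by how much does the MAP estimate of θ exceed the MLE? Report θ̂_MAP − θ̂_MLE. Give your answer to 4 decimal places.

Posterior is Beta(19, 8); MAP = (19−1)/(27−2) = 18/25 ≈ 0.72000.
MLE ignores the prior: θ̂_MLE = k/n = 16/22 ≈ 0.72727.
Difference = 18/25 − 16/22 = -2/275 ≈ -0.0073.

MAP − MLE = -0.0073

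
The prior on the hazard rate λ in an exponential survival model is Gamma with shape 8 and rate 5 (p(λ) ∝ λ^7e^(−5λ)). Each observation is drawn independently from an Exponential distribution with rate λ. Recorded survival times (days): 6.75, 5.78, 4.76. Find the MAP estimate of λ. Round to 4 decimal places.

λ̂_MAP = 0.4486

The Exponential(rate=λ) likelihood is ∝ λ^n e^(−λΣtᵢ). Here n = 3 and Σtᵢ = 6.75 + 5.78 + 4.76 = 17.29.
Posterior ∝ λ^7e^(−5λ) · λ^3e^(−17.29λ) = λ^10e^(−22.29λ), i.e. Gamma(11, 22.29).
Mode = (a−1)/b = 10/22.29 ≈ 0.4486.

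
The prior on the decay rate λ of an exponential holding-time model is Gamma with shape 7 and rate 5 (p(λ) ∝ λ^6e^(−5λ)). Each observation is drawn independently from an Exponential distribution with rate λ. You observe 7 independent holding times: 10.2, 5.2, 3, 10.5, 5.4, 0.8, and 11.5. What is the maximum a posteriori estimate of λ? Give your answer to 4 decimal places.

λ̂_MAP = 0.2519

The Exponential(rate=λ) likelihood is ∝ λ^n e^(−λΣtᵢ). Here n = 7 and Σtᵢ = 10.2 + 5.2 + 3 + 10.5 + 5.4 + 0.8 + 11.5 = 46.6.
Posterior ∝ λ^6e^(−5λ) · λ^7e^(−46.6λ) = λ^13e^(−51.6λ), i.e. Gamma(14, 51.6).
Mode = (a−1)/b = 13/51.6 ≈ 0.2519.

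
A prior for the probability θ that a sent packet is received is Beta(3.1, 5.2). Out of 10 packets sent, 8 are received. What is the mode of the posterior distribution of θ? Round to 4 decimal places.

Prior: Beta(3.1, 5.2).
Data: 8 successes in 10 trials. The binomial likelihood contributes θ^8(1−θ)^2, so the posterior is Beta(3.1+8, 5.2+2) = Beta(11.1, 7.2).
For Beta(a, b) with a, b > 1 the mode is (a−1)/(a+b−2) = 10.1/16.3 ≈ 0.6196.

θ̂_MAP = 0.6196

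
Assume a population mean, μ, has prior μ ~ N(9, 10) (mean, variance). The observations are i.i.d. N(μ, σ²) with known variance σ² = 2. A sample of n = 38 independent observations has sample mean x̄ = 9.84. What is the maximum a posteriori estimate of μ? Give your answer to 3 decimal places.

n = 38, x̄ = 9.84.
For a Normal prior and Normal likelihood with known variance, the posterior is Normal; its mode equals its mean, the precision-weighted average.
Prior precision 1/σ₀² = 1/10 = 0.1; data precision n/σ² = 38/2 = 19.
μ̂ = (0.1·9 + 19·9.84) / (0.1 + 19) = 187.86/19.1 = 9393/955 ≈ 9.836.

μ̂_MAP = 9.836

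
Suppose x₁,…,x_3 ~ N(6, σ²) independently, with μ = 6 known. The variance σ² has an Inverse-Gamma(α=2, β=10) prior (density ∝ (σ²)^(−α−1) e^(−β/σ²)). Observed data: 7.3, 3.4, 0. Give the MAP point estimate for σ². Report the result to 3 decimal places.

σ̂²_MAP = 7.161

Sum of squared deviations about the known mean: SS = (7.3−6)² + (3.4−6)² + (0−6)² = 44.45.
The Normal likelihood contributes (σ²)^(−n/2) exp(−SS/(2σ²)), so the posterior is Inverse-Gamma(α + n/2, β + SS/2) = Inverse-Gamma(3.5, 32.225).
The mode of Inverse-Gamma(a, b) is b/(a+1) = 32.225/4.5 ≈ 7.161.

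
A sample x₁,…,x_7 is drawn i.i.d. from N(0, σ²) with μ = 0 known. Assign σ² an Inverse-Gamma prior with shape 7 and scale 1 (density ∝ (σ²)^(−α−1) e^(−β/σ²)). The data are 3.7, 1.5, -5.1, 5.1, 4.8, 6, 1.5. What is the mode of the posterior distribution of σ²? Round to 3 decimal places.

Sum of squared deviations about the known mean: SS = (3.7−0)² + (1.5−0)² + (-5.1−0)² + (5.1−0)² + (4.8−0)² + (6−0)² + (1.5−0)² = 129.25.
The Normal likelihood contributes (σ²)^(−n/2) exp(−SS/(2σ²)), so the posterior is Inverse-Gamma(α + n/2, β + SS/2) = Inverse-Gamma(10.5, 65.625).
The mode of Inverse-Gamma(a, b) is b/(a+1) = 65.625/11.5 ≈ 5.707.

σ̂²_MAP = 5.707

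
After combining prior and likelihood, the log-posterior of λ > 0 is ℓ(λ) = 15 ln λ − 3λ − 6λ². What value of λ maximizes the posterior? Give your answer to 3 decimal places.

λ̂_MAP = 1.000

ℓ'(λ) = 15/λ − 3 − 12λ. Setting this to zero and multiplying by λ: 12λ² + 3λ − 15 = 0.
λ = (−3 + √(3² + 4·12·15)) / (2·12) = (−3 + √729) / 24 = (−3 + 27)/24 = 1.
ℓ''(λ) = −15/λ² − 12 < 0, confirming a maximum.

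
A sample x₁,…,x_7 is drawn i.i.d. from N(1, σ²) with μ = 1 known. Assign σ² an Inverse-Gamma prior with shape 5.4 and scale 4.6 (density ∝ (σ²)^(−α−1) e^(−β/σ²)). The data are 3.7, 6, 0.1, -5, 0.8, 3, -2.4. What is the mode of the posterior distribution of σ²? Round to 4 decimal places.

σ̂²_MAP = 4.7424

Sum of squared deviations about the known mean: SS = (3.7−1)² + (6−1)² + (0.1−1)² + (-5−1)² + (0.8−1)² + (3−1)² + (-2.4−1)² = 84.7.
The Normal likelihood contributes (σ²)^(−n/2) exp(−SS/(2σ²)), so the posterior is Inverse-Gamma(α + n/2, β + SS/2) = Inverse-Gamma(8.9, 46.95).
The mode of Inverse-Gamma(a, b) is b/(a+1) = 46.95/9.9 ≈ 4.7424.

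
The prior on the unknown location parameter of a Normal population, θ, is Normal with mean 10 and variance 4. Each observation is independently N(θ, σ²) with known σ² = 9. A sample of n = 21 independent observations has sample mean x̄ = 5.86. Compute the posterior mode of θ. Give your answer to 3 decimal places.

θ̂_MAP = 6.261

n = 21, x̄ = 5.86.
For a Normal prior and Normal likelihood with known variance, the posterior is Normal; its mode equals its mean, the precision-weighted average.
Prior precision 1/σ₀² = 1/4 = 0.25; data precision n/σ² = 21/9 = 7/3.
θ̂ = (0.25·10 + (7/3)·5.86) / (0.25 + 7/3) = (1213/75)/(31/12) = 4852/775 ≈ 6.261.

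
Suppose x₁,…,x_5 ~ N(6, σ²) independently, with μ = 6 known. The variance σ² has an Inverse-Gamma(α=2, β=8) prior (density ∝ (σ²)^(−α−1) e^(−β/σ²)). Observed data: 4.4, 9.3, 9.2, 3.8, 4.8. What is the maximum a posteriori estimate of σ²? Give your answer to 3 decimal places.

σ̂²_MAP = 4.179

Sum of squared deviations about the known mean: SS = (4.4−6)² + (9.3−6)² + (9.2−6)² + (3.8−6)² + (4.8−6)² = 29.97.
The Normal likelihood contributes (σ²)^(−n/2) exp(−SS/(2σ²)), so the posterior is Inverse-Gamma(α + n/2, β + SS/2) = Inverse-Gamma(4.5, 22.985).
The mode of Inverse-Gamma(a, b) is b/(a+1) = 22.985/5.5 ≈ 4.179.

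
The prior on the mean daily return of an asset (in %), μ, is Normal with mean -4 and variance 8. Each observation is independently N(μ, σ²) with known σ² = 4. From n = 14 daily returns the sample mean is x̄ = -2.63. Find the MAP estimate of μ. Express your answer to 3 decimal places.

μ̂_MAP = -2.677

n = 14, x̄ = -2.63.
For a Normal prior and Normal likelihood with known variance, the posterior is Normal; its mode equals its mean, the precision-weighted average.
Prior precision 1/σ₀² = 1/8 = 0.125; data precision n/σ² = 14/4 = 3.5.
μ̂ = (0.125·(-4) + 3.5·(-2.63)) / (0.125 + 3.5) = (-9.705)/3.625 = -1941/725 ≈ -2.677.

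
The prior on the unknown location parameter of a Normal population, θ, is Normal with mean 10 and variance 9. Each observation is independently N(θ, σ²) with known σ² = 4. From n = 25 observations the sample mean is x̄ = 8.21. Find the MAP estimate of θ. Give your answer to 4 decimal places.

θ̂_MAP = 8.2413

n = 25, x̄ = 8.21.
For a Normal prior and Normal likelihood with known variance, the posterior is Normal; its mode equals its mean, the precision-weighted average.
Prior precision 1/σ₀² = 1/9; data precision n/σ² = 25/4 = 6.25.
θ̂ = ((1/9)·10 + 6.25·8.21) / (1/9 + 6.25) = (7549/144)/(229/36) = 7549/916 ≈ 8.2413.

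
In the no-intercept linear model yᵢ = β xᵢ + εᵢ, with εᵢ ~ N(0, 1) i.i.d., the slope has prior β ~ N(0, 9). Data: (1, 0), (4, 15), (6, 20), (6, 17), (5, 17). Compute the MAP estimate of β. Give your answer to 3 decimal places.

log p(β | y) = −Σ(yᵢ − βxᵢ)²/(2·1) − β²/(2·9) + const.
Setting the derivative to zero: Σxᵢ(yᵢ − βxᵢ)/1 − β/9 = 0, so β = Σxᵢyᵢ / (Σxᵢ² + σ²/τ²).
Σxᵢyᵢ = 1·0 + 4·15 + 6·20 + 6·17 + 5·17 = 367; Σxᵢ² = 114; σ²/τ² = 1/9.
β̂_MAP = 367 / (114 + 1/9) = 367/(1027/9) = 3303/1027 ≈ 3.216.

β̂_MAP = 3.216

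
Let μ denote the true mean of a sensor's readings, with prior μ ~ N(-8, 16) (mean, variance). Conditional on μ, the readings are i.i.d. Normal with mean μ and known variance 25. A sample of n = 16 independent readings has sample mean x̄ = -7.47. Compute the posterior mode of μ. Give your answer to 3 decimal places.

μ̂_MAP = -7.517

n = 16, x̄ = -7.47.
For a Normal prior and Normal likelihood with known variance, the posterior is Normal; its mode equals its mean, the precision-weighted average.
Prior precision 1/σ₀² = 1/16 = 0.0625; data precision n/σ² = 16/25 = 0.64.
μ̂ = (0.0625·(-8) + 0.64·(-7.47)) / (0.0625 + 0.64) = (-5.2808)/0.7025 = -52808/7025 ≈ -7.517.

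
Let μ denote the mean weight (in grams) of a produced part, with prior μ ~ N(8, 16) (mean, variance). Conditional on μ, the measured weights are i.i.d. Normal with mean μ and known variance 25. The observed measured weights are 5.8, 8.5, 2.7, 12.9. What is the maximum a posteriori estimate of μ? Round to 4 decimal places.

n = 4; x̄ = (5.8 + 8.5 + 2.7 + 12.9)/4 = 29.9/4 = 7.475.
For a Normal prior and Normal likelihood with known variance, the posterior is Normal; its mode equals its mean, the precision-weighted average.
Prior precision 1/σ₀² = 1/16 = 0.0625; data precision n/σ² = 4/25 = 0.16.
μ̂ = (0.0625·8 + 0.16·7.475) / (0.0625 + 0.16) = 1.696/0.2225 = 3392/445 ≈ 7.6225.

μ̂_MAP = 7.6225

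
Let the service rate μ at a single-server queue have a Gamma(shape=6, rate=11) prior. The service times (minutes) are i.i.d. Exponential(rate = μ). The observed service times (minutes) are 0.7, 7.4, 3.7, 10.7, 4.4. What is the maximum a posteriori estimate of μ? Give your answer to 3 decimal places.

μ̂_MAP = 0.264

The Exponential(rate=μ) likelihood is ∝ μ^n e^(−μΣtᵢ). Here n = 5 and Σtᵢ = 0.7 + 7.4 + 3.7 + 10.7 + 4.4 = 26.9.
Posterior ∝ μ^5e^(−11μ) · μ^5e^(−26.9μ) = μ^10e^(−37.9μ), i.e. Gamma(11, 37.9).
Mode = (a−1)/b = 10/37.9 ≈ 0.264.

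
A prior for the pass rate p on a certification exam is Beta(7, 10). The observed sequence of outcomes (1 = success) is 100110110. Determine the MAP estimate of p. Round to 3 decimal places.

Prior: Beta(7, 10).
Data: 5 successes in 9 trials (from the sequence). The binomial likelihood contributes p^5(1−p)^4, so the posterior is Beta(7+5, 10+4) = Beta(12, 14).
For Beta(a, b) with a, b > 1 the mode is (a−1)/(a+b−2) = 11/24 ≈ 0.458.

p̂_MAP = 0.458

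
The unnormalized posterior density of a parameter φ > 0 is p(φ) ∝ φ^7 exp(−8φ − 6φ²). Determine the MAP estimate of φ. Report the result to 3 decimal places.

φ̂_MAP = 0.500

ℓ'(φ) = 7/φ − 8 − 12φ. Setting this to zero and multiplying by φ: 12φ² + 8φ − 7 = 0.
φ = (−8 + √(8² + 4·12·7)) / (2·12) = (−8 + √400) / 24 = (−8 + 20)/24 = 1/2.
ℓ''(φ) = −7/φ² − 12 < 0, confirming a maximum.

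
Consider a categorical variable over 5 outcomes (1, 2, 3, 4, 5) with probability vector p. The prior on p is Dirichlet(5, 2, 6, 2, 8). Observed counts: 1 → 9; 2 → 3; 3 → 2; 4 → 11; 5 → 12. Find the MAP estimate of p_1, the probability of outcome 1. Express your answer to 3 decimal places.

MAP estimate: 0.236

The posterior is Dirichlet(αᵢ + nᵢ) = Dirichlet(14, 5, 8, 13, 20).
For a Dirichlet(a₁,…,a_K) with all aᵢ > 1, the mode has j-th component (aⱼ − 1)/(Σaᵢ − K).
Here Σaᵢ = 60 and K = 5, so p_1 = (14 − 1)/(60 − 5) = 13/55 ≈ 0.236.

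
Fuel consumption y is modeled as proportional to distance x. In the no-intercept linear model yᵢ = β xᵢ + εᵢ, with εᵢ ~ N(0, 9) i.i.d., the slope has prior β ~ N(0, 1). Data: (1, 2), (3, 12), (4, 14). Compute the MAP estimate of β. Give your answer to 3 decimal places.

β̂_MAP = 2.686

log p(β | y) = −Σ(yᵢ − βxᵢ)²/(2·9) − β²/(2·1) + const.
Setting the derivative to zero: Σxᵢ(yᵢ − βxᵢ)/9 − β/1 = 0, so β = Σxᵢyᵢ / (Σxᵢ² + σ²/τ²).
Σxᵢyᵢ = 1·2 + 3·12 + 4·14 = 94; Σxᵢ² = 26; σ²/τ² = 9.
β̂_MAP = 94 / (26 + 9) = 94/35 ≈ 2.686.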